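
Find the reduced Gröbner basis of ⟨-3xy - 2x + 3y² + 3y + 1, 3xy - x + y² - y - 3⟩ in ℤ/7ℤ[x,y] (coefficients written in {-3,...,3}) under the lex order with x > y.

G = {x + y² - 3y + 3, y³ + y² + 2y}

f_1 = -3xy - 2x + 3y² + 3y + 1, LT = xy.
f_2 = 3xy - x + y² - y - 3, LT = xy.

S(f_1,f_2): lcm = xy. S = x + y² - 3y + 3.
  leading term x: no divisor's leading term divides it; move x to the remainder.
  leading term y²: no divisor's leading term divides it; move y² to the remainder.
  leading term y: no divisor's leading term divides it; move -3y to the remainder.
  leading term 1: no divisor's leading term divides it; move 3 to the remainder.
  remainder x + y² - 3y + 3 ≠ 0; add g_3 = x + y² - 3y + 3 to the basis.

S(f_1,g_3): lcm = xy. S = 3x - y³ + 2y² + 3y + 2.
  leading term x: subtract (3)·g_3 from 3x - y³ + 2y² + 3y + 2 → -y³ - y² - 2y
  leading term y³: no divisor's leading term divides it; move -y³ to the remainder.
  leading term y²: no divisor's leading term divides it; move -y² to the remainder.
  leading term y: no divisor's leading term divides it; move -2y to the remainder.
  remainder -y³ - y² - 2y ≠ 0; add g_4 = -y³ - y² - 2y to the basis.

The other S-polynomials (S(f_2,g_3), S(f_1,g_4), S(f_2,g_4), S(g_3,g_4)) all reduce to 0 modulo the current basis, so we have a Gröbner basis.
Inter-reduce: drop elements whose leading term is divisible by another's, tail-reduce, and make monic.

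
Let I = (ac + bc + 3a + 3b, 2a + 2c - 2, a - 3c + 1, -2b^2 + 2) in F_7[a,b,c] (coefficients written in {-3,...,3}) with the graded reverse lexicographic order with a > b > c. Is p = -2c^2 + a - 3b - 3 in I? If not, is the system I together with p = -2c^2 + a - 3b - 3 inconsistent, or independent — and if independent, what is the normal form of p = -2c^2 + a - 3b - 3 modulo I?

First compute the reduced Gröbner basis of I by Buchberger's algorithm.
f_1 = ac + bc + 3a + 3b, LT = ac.
f_2 = 2a + 2c - 2, LT = a.
f_3 = a - 3c + 1, LT = a.
f_4 = -2b^2 + 2, LT = b^2.

S(f_1,f_2): lcm = ac. S = bc - c^2 + 3a + 3b + c.
  leading term bc: no divisor's leading term divides it; move bc to the remainder.
  leading term c^2: no divisor's leading term divides it; move -c^2 to the remainder.
  leading term a: subtract (-2)·f_2 from 3a + 3b + c → 3b - 2c + 3
  leading term b: no divisor's leading term divides it; move 3b to the remainder.
  leading term c: no divisor's leading term divides it; move -2c to the remainder.
  leading term 1: no divisor's leading term divides it; move 3 to the remainder.
  remainder bc - c^2 + 3b - 2c + 3 ≠ 0; add h_5 = bc - c^2 + 3b - 2c + 3 to the basis.

S(f_1,f_3): lcm = ac. S = bc + 3c^2 + 3a + 3b - c.
  leading term bc: subtract (1)·h_5 from bc + 3c^2 + 3a + 3b - c → -3c^2 + 3a + c - 3
  leading term c^2: no divisor's leading term divides it; move -3c^2 to the remainder.
  leading term a: subtract (-2)·f_2 from 3a + c - 3 → -2c
  leading term c: no divisor's leading term divides it; move -2c to the remainder.
  remainder -3c^2 - 2c ≠ 0; add h_6 = -3c^2 - 2c to the basis.

S(f_1,f_4): leading monomials are coprime, so the S-polynomial reduces to 0 (Buchberger's first criterion).
S(f_2,f_3): lcm = a. S = -3c - 2.
  leading term c: no divisor's leading term divides it; move -3c to the remainder.
  leading term 1: no divisor's leading term divides it; move -2 to the remainder.
  remainder -3c - 2 ≠ 0; add h_7 = -3c - 2 to the basis.

S(f_2,f_4): leading monomials are coprime, so the S-polynomial reduces to 0 (Buchberger's first criterion).
S(f_3,f_4): leading monomials are coprime, so the S-polynomial reduces to 0 (Buchberger's first criterion).
S(f_1,h_5): lcm = abc. S = b^2c + ac^2 + 3b^2 + 2ac - 3a.
  leading term b^2c: subtract (3c)·f_4 from b^2c + ac^2 + 3b^2 + 2ac - 3a → ac^2 + 3b^2 + 2ac - 3a + c
  leading term ac^2: subtract (c)·f_1 from ac^2 + 3b^2 + 2ac - 3a + c → -bc^2 + 3b^2 - ac - 3bc - 3a + c
  leading term bc^2: subtract (-c)·h_5 from -bc^2 + 3b^2 - ac - 3bc - 3a + c → -c^3 + 3b^2 - ac - 2c^2 - 3a - 3c
  leading term c^3: subtract (-2c)·h_6 from -c^3 + 3b^2 - ac - 2c^2 - 3a - 3c → 3b^2 - ac + c^2 - 3a - 3c
  leading term b^2: subtract (2)·f_4 from 3b^2 - ac + c^2 - 3a - 3c → -ac + c^2 - 3a - 3c + 3
  leading term ac: subtract (-1)·f_1 from -ac + c^2 - 3a - 3c + 3 → bc + c^2 + 3b - 3c + 3
  leading term bc: subtract (1)·h_5 from bc + c^2 + 3b - 3c + 3 → 2c^2 - c
  leading term c^2: subtract (-3)·h_6 from 2c^2 - c → 0
  remainder 0.

S(f_2,h_5): leading monomials are coprime, so the S-polynomial reduces to 0 (Buchberger's first criterion).
S(f_3,h_5): leading monomials are coprime, so the S-polynomial reduces to 0 (Buchberger's first criterion).
S(f_4,h_5): lcm = b^2c. S = bc^2 - 3b^2 + 2bc - 3b - c.
  leading term bc^2: subtract (c)·h_5 from bc^2 - 3b^2 + 2bc - 3b - c → c^3 - 3b^2 - bc + 2c^2 - 3b + 3c
  leading term c^3: subtract (2c)·h_6 from c^3 - 3b^2 - bc + 2c^2 - 3b + 3c → -3b^2 - bc - c^2 - 3b + 3c
  leading term b^2: subtract (-2)·f_4 from -3b^2 - bc - c^2 - 3b + 3c → -bc - c^2 - 3b + 3c - 3
  leading term bc: subtract (-1)·h_5 from -bc - c^2 - 3b + 3c - 3 → -2c^2 + c
  leading term c^2: subtract (3)·h_6 from -2c^2 + c → 0
  remainder 0.

S(f_1,h_6): lcm = ac^2. S = bc^2 + 3bc.
  leading term bc^2: subtract (c)·h_5 from bc^2 + 3bc → c^3 + 2c^2 - 3c
  leading term c^3: subtract (2c)·h_6 from c^3 + 2c^2 - 3c → -c^2 - 3c
  leading term c^2: subtract (-2)·h_6 from -c^2 - 3c → 0
  remainder 0.

S(f_2,h_6): leading monomials are coprime, so the S-polynomial reduces to 0 (Buchberger's first criterion).
S(f_3,h_6): leading monomials are coprime, so the S-polynomial reduces to 0 (Buchberger's first criterion).
S(f_4,h_6): leading monomials are coprime, so the S-polynomial reduces to 0 (Buchberger's first criterion).
S(h_5,h_6): lcm = bc^2. S = -c^3 - 2c^2 + 3c.
  leading term c^3: subtract (-2c)·h_6 from -c^3 - 2c^2 + 3c → c^2 + 3c
  leading term c^2: subtract (2)·h_6 from c^2 + 3c → 0
  remainder 0.

S(f_1,h_7): lcm = ac. S = bc + 3b.
  leading term bc: subtract (1)·h_5 from bc + 3b → c^2 + 2c - 3
  leading term c^2: subtract (2)·h_6 from c^2 + 2c - 3 → -c - 3
  leading term c: subtract (-2)·h_7 from -c - 3 → 0
  remainder 0.

S(f_2,h_7): leading monomials are coprime, so the S-polynomial reduces to 0 (Buchberger's first criterion).
S(f_3,h_7): leading monomials are coprime, so the S-polynomial reduces to 0 (Buchberger's first criterion).
S(f_4,h_7): leading monomials are coprime, so the S-polynomial reduces to 0 (Buchberger's first criterion).
S(h_5,h_7): lcm = bc. S = -c^2 - 2c + 3.
  leading term c^2: subtract (-2)·h_6 from -c^2 - 2c + 3 → c + 3
  leading term c: subtract (2)·h_7 from c + 3 → 0
  remainder 0.

S(h_6,h_7): lcm = c^2. S = 0.
  remainder 0.

Every S-polynomial of the final basis reduces to 0, so we have a Gröbner basis.
Inter-reduce: drop elements whose leading term is divisible by another's, tail-reduce, and make monic.
Reduced Gröbner basis: {b^2 - 1, a + 3, c + 3}.
Label its elements g_1 = b^2 - 1, g_2 = a + 3, g_3 = c + 3.

Reduce p = -2c^2 + a - 3b - 3 modulo G:
  leading term c^2: subtract (-2c)·g_3 from -2c^2 + a - 3b - 3 → a - 3b - c - 3
  leading term a: subtract (1)·g_2 from a - 3b - c - 3 → -3b - c + 1
  leading term b: no divisor's leading term divides it; move -3b to the remainder.
  leading term c: subtract (-1)·g_3 from -c + 1 → -3
  leading term 1: no divisor's leading term divides it; move -3 to the remainder.
  normal form = -3b - 3.
The normal form is nonzero, so p ∉ I. Since p minus its normal form lies in I, I + (p) = I + (r) where r = -3b - 3; decide whether this ideal is the whole ring.
Run Buchberger on G together with r (pairs among the g_i already reduce to 0 since G is a Gröbner basis):
g_1 = b^2 - 1, LT = b^2.
g_2 = a + 3, LT = a.
g_3 = c + 3, LT = c.
r = -3b - 3, LT = b.

S(g_1,g_2): leading monomials are coprime, so the S-polynomial reduces to 0 (Buchberger's first criterion).
S(g_1,g_3): leading monomials are coprime, so the S-polynomial reduces to 0 (Buchberger's first criterion).
S(g_1,r): lcm = b^2. S = -b - 1.
  leading term b: subtract (-2)·r from -b - 1 → 0
  remainder 0.

S(g_2,g_3): leading monomials are coprime, so the S-polynomial reduces to 0 (Buchberger's first criterion).
S(g_2,r): leading monomials are coprime, so the S-polynomial reduces to 0 (Buchberger's first criterion).
S(g_3,r): leading monomials are coprime, so the S-polynomial reduces to 0 (Buchberger's first criterion).
Every S-polynomial of the final basis reduces to 0, so we have a Gröbner basis.
Inter-reduce: drop elements whose leading term is divisible by another's, tail-reduce, and make monic.
Reduced Gröbner basis: {a + 3, b + 1, c + 3}.
The reduced Gröbner basis of I + (p) is {a + 3, b + 1, c + 3} ≠ {1}, a proper ideal, so the enlarged system stays consistent: p is independent of I, with normal form -3b - 3.

-2c^2 + a - 3b - 3 is independent of I; its normal form modulo I is -3b - 3.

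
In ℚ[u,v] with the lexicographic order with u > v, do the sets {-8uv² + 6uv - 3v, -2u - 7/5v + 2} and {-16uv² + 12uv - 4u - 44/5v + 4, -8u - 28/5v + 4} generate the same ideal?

No, the ideals differ.

Since reduced Gröbner bases are canonical representatives of ideals under a given ordering, it suffices to compute and compare them.
Buchberger on the first generating set:
f_1 = -8uv² + 6uv - 3v, LT = uv².
f_2 = -2u - 7/5v + 2, LT = u.

S(f_1,f_2): lcm = uv². S = -¾uv - 7/10v³ + v² + ⅜v.
  leading term uv: subtract (⅜v)·f_2 from -¾uv - 7/10v³ + v² + ⅜v → -7/10v³ + 61/40v² - ⅜v
  leading term v³: no divisor's leading term divides it; move -7/10v³ to the remainder.
  leading term v²: no divisor's leading term divides it; move 61/40v² to the remainder.
  leading term v: no divisor's leading term divides it; move -⅜v to the remainder.
  remainder -7/10v³ + 61/40v² - ⅜v ≠ 0; add g_3 = -7/10v³ + 61/40v² - ⅜v to the basis.

The other S-polynomials (S(f_1,g_3), S(f_2,g_3)) all reduce to 0 modulo the current basis, so we have a Gröbner basis.
Inter-reduce: drop elements whose leading term is divisible by another's, tail-reduce, and make monic.
Reduced Gröbner basis: {u + 7/10v - 1, v³ - 61/28v² + 15/28v}.

Buchberger on the second generating set:
h_1 = -16uv² + 12uv - 4u - 44/5v + 4, LT = uv².
h_2 = -8u - 28/5v + 4, LT = u.

S(h_1,h_2): lcm = uv². S = -¾uv + ¼u - 7/10v³ + ½v² + 11/20v - ¼.
  leading term uv: subtract (3/32v)·h_2 from -¾uv + ¼u - 7/10v³ + ½v² + 11/20v - ¼ → ¼u - 7/10v³ + 41/40v² + 7/40v - ¼
  leading term u: subtract (-1/32)·h_2 from ¼u - 7/10v³ + 41/40v² + 7/40v - ¼ → -7/10v³ + 41/40v² - ⅛
  leading term v³: no divisor's leading term divides it; move -7/10v³ to the remainder.
  leading term v²: no divisor's leading term divides it; move 41/40v² to the remainder.
  leading term 1: no divisor's leading term divides it; move -⅛ to the remainder.
  remainder -7/10v³ + 41/40v² - ⅛ ≠ 0; add k_3 = -7/10v³ + 41/40v² - ⅛ to the basis.

The other S-polynomials (S(h_1,k_3), S(h_2,k_3)) all reduce to 0 modulo the current basis, so we have a Gröbner basis.
Inter-reduce: drop elements whose leading term is divisible by another's, tail-reduce, and make monic.
Reduced Gröbner basis: {u + 7/10v - ½, v³ - 41/28v² + 5/28}.

These differ, so the ideals are not equal.
The choice of monomial ordering does not affect the verdict — as long as both bases are computed under the same ordering, their equality decides ideal equality.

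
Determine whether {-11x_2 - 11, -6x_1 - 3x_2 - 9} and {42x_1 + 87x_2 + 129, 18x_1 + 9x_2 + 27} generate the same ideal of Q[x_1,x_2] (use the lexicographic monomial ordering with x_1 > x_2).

Equality of ideals is decidable: compute both reduced Gröbner bases (unique for the ordering) and check whether they agree.
Buchberger on the first generating set:
f_1 = -11x_2 - 11, LT = x_2.
f_2 = -6x_1 - 3x_2 - 9, LT = x_1.

S(f_1,f_2): leading monomials are coprime, so the S-polynomial reduces to 0 (Buchberger's first criterion).
Every S-polynomial of the final basis reduces to 0, so we have a Gröbner basis.
Inter-reduce: drop elements whose leading term is divisible by another's, tail-reduce, and make monic.
Reduced Gröbner basis: {x_1 + 1, x_2 + 1}.

Buchberger on the second generating set:
h_1 = 42x_1 + 87x_2 + 129, LT = x_1.
h_2 = 18x_1 + 9x_2 + 27, LT = x_1.

S(h_1,h_2): lcm = x_1. S = \tfrac{11}{7}x_2 + \tfrac{11}{7}.
  leading term x_2: no divisor's leading term divides it; move \tfrac{11}{7}x_2 to the remainder.
  leading term 1: no divisor's leading term divides it; move \tfrac{11}{7} to the remainder.
  remainder \tfrac{11}{7}x_2 + \tfrac{11}{7} ≠ 0; add k_3 = \tfrac{11}{7}x_2 + \tfrac{11}{7} to the basis.

S(h_1,k_3): leading monomials are coprime, so the S-polynomial reduces to 0 (Buchberger's first criterion).
S(h_2,k_3): leading monomials are coprime, so the S-polynomial reduces to 0 (Buchberger's first criterion).
Every S-polynomial of the final basis reduces to 0, so we have a Gröbner basis.
Inter-reduce: drop elements whose leading term is divisible by another's, tail-reduce, and make monic.
Reduced Gröbner basis: {x_1 + 1, x_2 + 1}.

The two bases agree; hence the ideals are identical.

Yes, the ideals are equal.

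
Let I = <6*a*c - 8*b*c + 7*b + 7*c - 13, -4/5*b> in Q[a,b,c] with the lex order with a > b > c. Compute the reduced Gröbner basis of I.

f_1 = 6*a*c - 8*b*c + 7*b + 7*c - 13, LT = a*c.
f_2 = -4/5*b, LT = b.

The S-polynomials (S(f_1,f_2)) all reduce to 0 modulo the current basis, so we have a Gröbner basis.

G = {a*c + 7/6*c - 13/6, b}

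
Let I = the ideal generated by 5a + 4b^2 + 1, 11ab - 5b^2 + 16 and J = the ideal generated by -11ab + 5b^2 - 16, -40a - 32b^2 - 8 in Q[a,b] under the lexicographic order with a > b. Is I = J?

Yes, the ideals are equal.

Two ideals are equal iff their reduced Gröbner bases coincide (the reduced basis is unique for a fixed ordering).
Buchberger on the first generating set:
f_1 = 5a + 4b^2 + 1, LT = a.
f_2 = 11ab - 5b^2 + 16, LT = ab.

S(f_1,f_2): lcm = ab. S = 4/5b^3 + 5/11b^2 + 1/5b - 16/11.
  leading term b^3: no divisor's leading term divides it; move 4/5b^3 to the remainder.
  leading term b^2: no divisor's leading term divides it; move 5/11b^2 to the remainder.
  leading term b: no divisor's leading term divides it; move 1/5b to the remainder.
  leading term 1: no divisor's leading term divides it; move -16/11 to the remainder.
  remainder 4/5b^3 + 5/11b^2 + 1/5b - 16/11 ≠ 0; add g_3 = 4/5b^3 + 5/11b^2 + 1/5b - 16/11 to the basis.

The other S-polynomials (S(f_1,g_3), S(f_2,g_3)) all reduce to 0 modulo the current basis, so we have a Gröbner basis.
Inter-reduce: drop elements whose leading term is divisible by another's, tail-reduce, and make monic.
Reduced Gröbner basis: {a + 4/5b^2 + 1/5, b^3 + 25/44b^2 + 1/4b - 20/11}.

Buchberger on the second generating set:
h_1 = -11ab + 5b^2 - 16, LT = ab.
h_2 = -40a - 32b^2 - 8, LT = a.

S(h_1,h_2): lcm = ab. S = -4/5b^3 - 5/11b^2 - 1/5b + 16/11.
  leading term b^3: no divisor's leading term divides it; move -4/5b^3 to the remainder.
  leading term b^2: no divisor's leading term divides it; move -5/11b^2 to the remainder.
  leading term b: no divisor's leading term divides it; move -1/5b to the remainder.
  leading term 1: no divisor's leading term divides it; move 16/11 to the remainder.
  remainder -4/5b^3 - 5/11b^2 - 1/5b + 16/11 ≠ 0; add k_3 = -4/5b^3 - 5/11b^2 - 1/5b + 16/11 to the basis.

The other S-polynomials (S(h_1,k_3), S(h_2,k_3)) all reduce to 0 modulo the current basis, so we have a Gröbner basis.
Inter-reduce: drop elements whose leading term is divisible by another's, tail-reduce, and make monic.
Reduced Gröbner basis: {a + 4/5b^2 + 1/5, b^3 + 25/44b^2 + 1/4b - 20/11}.

These coincide, so the ideals are equal.
The choice of monomial ordering does not affect the verdict — as long as both bases are computed under the same ordering, their equality decides ideal equality.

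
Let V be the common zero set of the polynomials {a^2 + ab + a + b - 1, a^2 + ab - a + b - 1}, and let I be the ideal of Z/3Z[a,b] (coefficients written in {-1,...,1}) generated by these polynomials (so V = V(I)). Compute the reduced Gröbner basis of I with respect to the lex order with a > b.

f_1 = a^2 + ab + a + b - 1, LT = a^2.
f_2 = a^2 + ab - a + b - 1, LT = a^2.

S(f_1,f_2): lcm = a^2. S = -a.
  reduce S modulo (f_1, f_2):
  remainder -a ≠ 0; add g_3 = -a to the basis.

S(f_1,g_3): lcm = a^2. S = ab + a + b - 1.
  reduce S modulo (f_1, f_2, g_3):
  remainder b - 1 ≠ 0; add g_4 = b - 1 to the basis.

The other S-polynomials (S(f_2,g_3), S(f_1,g_4), S(f_2,g_4), S(g_3,g_4)) all reduce to 0 modulo the current basis, so we have a Gröbner basis.
Inter-reduce: drop elements whose leading term is divisible by another's, tail-reduce, and make monic.

G = {a, b - 1}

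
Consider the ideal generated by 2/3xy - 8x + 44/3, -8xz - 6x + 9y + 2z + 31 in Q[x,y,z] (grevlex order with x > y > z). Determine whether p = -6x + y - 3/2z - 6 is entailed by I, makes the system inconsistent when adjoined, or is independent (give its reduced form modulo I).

First compute the reduced Gröbner basis of I by Buchberger's algorithm.
f_1 = 2/3xy - 8x + 44/3, LT = xy.
f_2 = -8xz - 6x + 9y + 2z + 31, LT = xz.

S(f_1,f_2): lcm = xyz. S = -3/4xy + 9/8y^2 - 12xz + 1/4yz + 31/8y + 22z.
  leading term xy: subtract (-9/8)·f_1 from -3/4xy + 9/8y^2 - 12xz + 1/4yz + 31/8y + 22z → 9/8y^2 - 12xz + 1/4yz - 9x + 31/8y + 22z + 33/2
  leading term y^2: no divisor's leading term divides it; move 9/8y^2 to the remainder.
  leading term xz: subtract (3/2)·f_2 from -12xz + 1/4yz - 9x + 31/8y + 22z + 33/2 → 1/4yz - 77/8y + 19z - 30
  leading term yz: no divisor's leading term divides it; move 1/4yz to the remainder.
  leading term y: no divisor's leading term divides it; move -77/8y to the remainder.
  leading term z: no divisor's leading term divides it; move 19z to the remainder.
  leading term 1: no divisor's leading term divides it; move -30 to the remainder.
  remainder 9/8y^2 + 1/4yz - 77/8y + 19z - 30 ≠ 0; add h_3 = 9/8y^2 + 1/4yz - 77/8y + 19z - 30 to the basis.

The other S-polynomials (S(f_1,h_3), S(f_2,h_3)) all reduce to 0 modulo the current basis, so we have a Gröbner basis.
Inter-reduce: drop elements whose leading term is divisible by another's, tail-reduce, and make monic.
Reduced Gröbner basis: {xy - 12x + 22, y^2 + 2/9yz - 77/9y + 152/9z - 80/3, xz + 3/4x - 9/8y - 1/4z - 31/8}.
Label its elements g_1 = xy - 12x + 22, g_2 = y^2 + 2/9yz - 77/9y + 152/9z - 80/3, g_3 = xz + 3/4x - 9/8y - 1/4z - 31/8.

Reduce p = -6x + y - 3/2z - 6 modulo G:
  leading term x: no divisor's leading term divides it; move -6x to the remainder.
  leading term y: no divisor's leading term divides it; move y to the remainder.
  leading term z: no divisor's leading term divides it; move -3/2z to the remainder.
  leading term 1: no divisor's leading term divides it; move -6 to the remainder.
  normal form = -6x + y - 3/2z - 6.
The normal form is nonzero, so p ∉ I. Since p minus its normal form lies in I, I + (p) = I + (r) where r = -6x + y - 3/2z - 6; decide whether this ideal is the whole ring.
Run Buchberger on G together with r (pairs among the g_i already reduce to 0 since G is a Gröbner basis):
g_1 = xy - 12x + 22, LT = xy.
g_2 = y^2 + 2/9yz - 77/9y + 152/9z - 80/3, LT = y^2.
g_3 = xz + 3/4x - 9/8y - 1/4z - 31/8, LT = xz.
r = -6x + y - 3/2z - 6, LT = x.

S(g_1,r): lcm = xy. S = 1/6y^2 - 1/4yz - 12x - y + 22.
  leading term y^2: subtract (1/6)·g_2 from 1/6y^2 - 1/4yz - 12x - y + 22 → -31/108yz - 12x + 23/54y - 76/27z + 238/9
  leading term yz: no divisor's leading term divides it; move -31/108yz to the remainder.
  leading term x: subtract (2)·r from -12x + 23/54y - 76/27z + 238/9 → -85/54y + 5/27z + 346/9
  leading term y: no divisor's leading term divides it; move -85/54y to the remainder.
  leading term z: no divisor's leading term divides it; move 5/27z to the remainder.
  leading term 1: no divisor's leading term divides it; move 346/9 to the remainder.
  remainder -31/108yz - 85/54y + 5/27z + 346/9 ≠ 0; add m_5 = -31/108yz - 85/54y + 5/27z + 346/9 to the basis.

S(g_3,r): lcm = xz. S = 1/6yz - 1/4z^2 + 3/4x - 9/8y - 5/4z - 31/8.
  leading term yz: subtract (-18/31)·m_5 from 1/6yz - 1/4z^2 + 3/4x - 9/8y - 5/4z - 31/8 → -1/4z^2 + 3/4x - 1517/744y - 425/372z + 4575/248
  leading term z^2: no divisor's leading term divides it; move -1/4z^2 to the remainder.
  leading term x: subtract (-1/8)·r from 3/4x - 1517/744y - 425/372z + 4575/248 → -178/93y - 1979/1488z + 4389/248
  leading term y: no divisor's leading term divides it; move -178/93y to the remainder.
  leading term z: no divisor's leading term divides it; move -1979/1488z to the remainder.
  leading term 1: no divisor's leading term divides it; move 4389/248 to the remainder.
  remainder -1/4z^2 - 178/93y - 1979/1488z + 4389/248 ≠ 0; add m_6 = -1/4z^2 - 178/93y - 1979/1488z + 4389/248 to the basis.

The other S-polynomials (S(g_1,g_2), S(g_1,g_3), S(g_2,g_3), S(g_2,r), S(g_1,m_5), S(g_2,m_5), S(g_3,m_5), S(r,m_5), S(g_1,m_6), S(g_2,m_6), S(g_3,m_6), S(r,m_6), S(m_5,m_6)) all reduce to 0 modulo the current basis, so we have a Gröbner basis.
Inter-reduce: drop elements whose leading term is divisible by another's, tail-reduce, and make monic.
Reduced Gröbner basis: {y^2 - 303/31y + 528/31z + 96/31, yz + 170/31y - 20/31z - 4152/31, z^2 + 712/93y + 1979/372z - 4389/62, x - 1/6y + 1/4z + 1}.
The reduced Gröbner basis of I + (p) is {y^2 - 303/31y + 528/31z + 96/31, yz + 170/31y - 20/31z - 4152/31, z^2 + 712/93y + 1979/372z - 4389/62, x - 1/6y + 1/4z + 1} ≠ {1}, a proper ideal, so the enlarged system stays consistent: p is independent of I, with normal form -6x + y - 3/2z - 6.

-6x + y - 3/2z - 6 is independent of I; its normal form modulo I is -6x + y - 3/2z - 6.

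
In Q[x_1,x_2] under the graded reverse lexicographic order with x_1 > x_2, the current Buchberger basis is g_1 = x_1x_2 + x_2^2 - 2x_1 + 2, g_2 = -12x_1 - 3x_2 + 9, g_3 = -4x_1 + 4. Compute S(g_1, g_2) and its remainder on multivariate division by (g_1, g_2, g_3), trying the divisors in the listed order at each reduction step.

lcm(LM(g_1), LM(g_2)) = x_1x_2.
S = (lcm/LT(g_1))·g_1 − (lcm/LT(g_2))·g_2 = 3/4x_2^2 - 2x_1 + 3/4x_2 + 2.
Reduce S modulo (g_1, g_2, g_3) in that order:
  leading term x_2^2: no divisor's leading term divides it; move 3/4x_2^2 to the remainder.
  leading term x_1: subtract (1/6)·g_2 from -2x_1 + 3/4x_2 + 2 → 5/4x_2 + 1/2
  leading term x_2: no divisor's leading term divides it; move 5/4x_2 to the remainder.
  leading term 1: no divisor's leading term divides it; move 1/2 to the remainder.
The remainder 3/4x_2^2 + 5/4x_2 + 1/2 is nonzero, so it would be added as the next basis element.

S(g_1, g_2) = 3/4x_2^2 - 2x_1 + 3/4x_2 + 2; remainder on division = 3/4x_2^2 + 5/4x_2 + 1/2.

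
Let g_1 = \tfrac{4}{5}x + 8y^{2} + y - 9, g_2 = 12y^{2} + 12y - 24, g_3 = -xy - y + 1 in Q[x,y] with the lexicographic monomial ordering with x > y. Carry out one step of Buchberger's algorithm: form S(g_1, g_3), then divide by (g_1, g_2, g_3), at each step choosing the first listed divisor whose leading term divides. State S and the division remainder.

S(g_1, g_3) = 10y^{3} + \tfrac{5}{4}y^{2} - \tfrac{49}{4}y + 1; remainder on division = \tfrac{33}{2}y - \tfrac{33}{2}.

lcm(LM(g_1), LM(g_3)) = xy.
S = (lcm/LT(g_1))·g_1 − (lcm/LT(g_3))·g_3 = 10y^{3} + \tfrac{5}{4}y^{2} - \tfrac{49}{4}y + 1.
Reduce S modulo (g_1, g_2, g_3) in that order:
  leading term y^{3}: subtract (\tfrac{5}{6}y)·g_2 from 10y^{3} + \tfrac{5}{4}y^{2} - \tfrac{49}{4}y + 1 → -\tfrac{35}{4}y^{2} + \tfrac{31}{4}y + 1
  leading term y^{2}: subtract (-\tfrac{35}{48})·g_2 from -\tfrac{35}{4}y^{2} + \tfrac{31}{4}y + 1 → \tfrac{33}{2}y - \tfrac{33}{2}
  leading term y: no divisor's leading term divides it; move \tfrac{33}{2}y to the remainder.
  leading term 1: no divisor's leading term divides it; move -\tfrac{33}{2} to the remainder.
The remainder \tfrac{33}{2}y - \tfrac{33}{2} is nonzero, so it would be added as the next basis element.
This is the inner loop of Buchberger's algorithm — each nonzero remainder becomes a new basis element.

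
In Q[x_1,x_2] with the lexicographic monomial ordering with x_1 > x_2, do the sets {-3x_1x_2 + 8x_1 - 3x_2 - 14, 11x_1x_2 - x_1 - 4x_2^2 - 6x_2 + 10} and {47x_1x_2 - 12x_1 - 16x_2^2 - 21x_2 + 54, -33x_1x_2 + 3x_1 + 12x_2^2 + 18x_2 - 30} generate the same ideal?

Yes, the ideals are equal.

Equality of ideals is decidable: compute both reduced Gröbner bases (unique for the ordering) and check whether they agree.
Buchberger on the first generating set:
f_1 = -3x_1x_2 + 8x_1 - 3x_2 - 14, LT = x_1x_2.
f_2 = 11x_1x_2 - x_1 - 4x_2^2 - 6x_2 + 10, LT = x_1x_2.

S(f_1,f_2): lcm = x_1x_2. S = -85/33x_1 + 4/11x_2^2 + 17/11x_2 + 124/33.
  leading term x_1: no divisor's leading term divides it; move -85/33x_1 to the remainder.
  leading term x_2^2: no divisor's leading term divides it; move 4/11x_2^2 to the remainder.
  leading term x_2: no divisor's leading term divides it; move 17/11x_2 to the remainder.
  leading term 1: no divisor's leading term divides it; move 124/33 to the remainder.
  remainder -85/33x_1 + 4/11x_2^2 + 17/11x_2 + 124/33 ≠ 0; add g_3 = -85/33x_1 + 4/11x_2^2 + 17/11x_2 + 124/33 to the basis.

S(f_1,g_3): lcm = x_1x_2. S = -8/3x_1 + 12/85x_2^3 + 3/5x_2^2 + 209/85x_2 + 14/3.
  leading term x_1: subtract (88/85)·g_3 from -8/3x_1 + 12/85x_2^3 + 3/5x_2^2 + 209/85x_2 + 14/3 → 12/85x_2^3 + 19/85x_2^2 + 73/85x_2 + 66/85
  leading term x_2^3: no divisor's leading term divides it; move 12/85x_2^3 to the remainder.
  leading term x_2^2: no divisor's leading term divides it; move 19/85x_2^2 to the remainder.
  leading term x_2: no divisor's leading term divides it; move 73/85x_2 to the remainder.
  leading term 1: no divisor's leading term divides it; move 66/85 to the remainder.
  remainder 12/85x_2^3 + 19/85x_2^2 + 73/85x_2 + 66/85 ≠ 0; add g_4 = 12/85x_2^3 + 19/85x_2^2 + 73/85x_2 + 66/85 to the basis.

The other S-polynomials (S(f_2,g_3), S(f_1,g_4), S(f_2,g_4), S(g_3,g_4)) all reduce to 0 modulo the current basis, so we have a Gröbner basis.
Inter-reduce: drop elements whose leading term is divisible by another's, tail-reduce, and make monic.
Reduced Gröbner basis: {x_1 - 12/85x_2^2 - 3/5x_2 - 124/85, x_2^3 + 19/12x_2^2 + 73/12x_2 + 11/2}.

Buchberger on the second generating set:
h_1 = 47x_1x_2 - 12x_1 - 16x_2^2 - 21x_2 + 54, LT = x_1x_2.
h_2 = -33x_1x_2 + 3x_1 + 12x_2^2 + 18x_2 - 30, LT = x_1x_2.

S(h_1,h_2): lcm = x_1x_2. S = -85/517x_1 + 12/517x_2^2 + 51/517x_2 + 124/517.
  leading term x_1: no divisor's leading term divides it; move -85/517x_1 to the remainder.
  leading term x_2^2: no divisor's leading term divides it; move 12/517x_2^2 to the remainder.
  leading term x_2: no divisor's leading term divides it; move 51/517x_2 to the remainder.
  leading term 1: no divisor's leading term divides it; move 124/517 to the remainder.
  remainder -85/517x_1 + 12/517x_2^2 + 51/517x_2 + 124/517 ≠ 0; add k_3 = -85/517x_1 + 12/517x_2^2 + 51/517x_2 + 124/517 to the basis.

S(h_1,k_3): lcm = x_1x_2. S = -12/47x_1 + 12/85x_2^3 + 61/235x_2^2 + 4043/3995x_2 + 54/47.
  leading term x_1: subtract (132/85)·k_3 from -12/47x_1 + 12/85x_2^3 + 61/235x_2^2 + 4043/3995x_2 + 54/47 → 12/85x_2^3 + 19/85x_2^2 + 73/85x_2 + 66/85
  leading term x_2^3: no divisor's leading term divides it; move 12/85x_2^3 to the remainder.
  leading term x_2^2: no divisor's leading term divides it; move 19/85x_2^2 to the remainder.
  leading term x_2: no divisor's leading term divides it; move 73/85x_2 to the remainder.
  leading term 1: no divisor's leading term divides it; move 66/85 to the remainder.
  remainder 12/85x_2^3 + 19/85x_2^2 + 73/85x_2 + 66/85 ≠ 0; add k_4 = 12/85x_2^3 + 19/85x_2^2 + 73/85x_2 + 66/85 to the basis.

The other S-polynomials (S(h_2,k_3), S(h_1,k_4), S(h_2,k_4), S(k_3,k_4)) all reduce to 0 modulo the current basis, so we have a Gröbner basis.
Inter-reduce: drop elements whose leading term is divisible by another's, tail-reduce, and make monic.
Reduced Gröbner basis: {x_1 - 12/85x_2^2 - 3/5x_2 - 124/85, x_2^3 + 19/12x_2^2 + 73/12x_2 + 11/2}.

Same reduced basis, so the two generating sets span the same ideal.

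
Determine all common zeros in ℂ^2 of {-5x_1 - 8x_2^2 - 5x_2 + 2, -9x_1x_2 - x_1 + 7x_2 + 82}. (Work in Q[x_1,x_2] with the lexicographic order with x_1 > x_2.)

{(-4, -2), (2449/810 + 17*sqrt(50471)*I/810, 91/144 - sqrt(50471)*I/144), (2449/810 - 17*sqrt(50471)*I/810, 91/144 + sqrt(50471)*I/144)}

Compute a lex Gröbner basis by Buchberger's algorithm.
f_1 = -5x_1 - 8x_2^2 - 5x_2 + 2, LT = x_1.
f_2 = -9x_1x_2 - x_1 + 7x_2 + 82, LT = x_1x_2.

S(f_1,f_2): lcm = x_1x_2. S = -1/9x_1 + 8/5x_2^3 + x_2^2 + 17/45x_2 + 82/9.
  leading term x_1: subtract (1/45)·f_1 from -1/9x_1 + 8/5x_2^3 + x_2^2 + 17/45x_2 + 82/9 → 8/5x_2^3 + 53/45x_2^2 + 22/45x_2 + 136/15
  leading term x_2^3: no divisor's leading term divides it; move 8/5x_2^3 to the remainder.
  leading term x_2^2: no divisor's leading term divides it; move 53/45x_2^2 to the remainder.
  leading term x_2: no divisor's leading term divides it; move 22/45x_2 to the remainder.
  leading term 1: no divisor's leading term divides it; move 136/15 to the remainder.
  remainder 8/5x_2^3 + 53/45x_2^2 + 22/45x_2 + 136/15 ≠ 0; add h_3 = 8/5x_2^3 + 53/45x_2^2 + 22/45x_2 + 136/15 to the basis.

S(f_1,h_3): leading monomials are coprime, so the S-polynomial reduces to 0 (Buchberger's first criterion).
S(f_2,h_3): lcm = x_1x_2^3. S = -5/8x_1x_2^2 - 11/36x_1x_2 - 17/3x_1 - 7/9x_2^3 - 82/9x_2^2.
  leading term x_1x_2^2: subtract (1/8x_2^2)·f_1 from -5/8x_1x_2^2 - 11/36x_1x_2 - 17/3x_1 - 7/9x_2^3 - 82/9x_2^2 → -11/36x_1x_2 - 17/3x_1 + x_2^4 - 11/72x_2^3 - 337/36x_2^2
  leading term x_1x_2: subtract (11/180x_2)·f_1 from -11/36x_1x_2 - 17/3x_1 + x_2^4 - 11/72x_2^3 - 337/36x_2^2 → -17/3x_1 + x_2^4 + 121/360x_2^3 - 163/18x_2^2 - 11/90x_2
  leading term x_1: subtract (17/15)·f_1 from -17/3x_1 + x_2^4 + 121/360x_2^3 - 163/18x_2^2 - 11/90x_2 → x_2^4 + 121/360x_2^3 + 1/90x_2^2 + 499/90x_2 - 34/15
  leading term x_2^4: subtract (5/8x_2)·h_3 from x_2^4 + 121/360x_2^3 + 1/90x_2^2 + 499/90x_2 - 34/15 → -2/5x_2^3 - 53/180x_2^2 - 11/90x_2 - 34/15
  leading term x_2^3: subtract (-1/4)·h_3 from -2/5x_2^3 - 53/180x_2^2 - 11/90x_2 - 34/15 → 0
  remainder 0.

Every S-polynomial of the final basis reduces to 0, so we have a Gröbner basis.
Inter-reduce: drop elements whose leading term is divisible by another's, tail-reduce, and make monic.
Reduced Gröbner basis: {x_1 + 8/5x_2^2 + x_2 - 2/5, x_2^3 + 53/72x_2^2 + 11/36x_2 + 17/3}.

The lex basis is triangular: the last element involves only x_2. Solving x_2^3 + 53/72x_2^2 + 11/36x_2 + 17/3 = 0 gives x_2 ∈ {-2, 91/144 - sqrt(50471)*I/144, 91/144 + sqrt(50471)*I/144}; substituting each value into the earlier elements determines the remaining variables.
  x_2 = -2: the earlier basis element becomes x_1 + 4 = 0, giving x_1 = -4 — point (-4, -2).
  x_2 = 91/144 - sqrt(50471)*I/144: the earlier basis element becomes x_1 - 2449/810 - 17*sqrt(50471)*I/810 = 0, giving x_1 = 2449/810 + 17*sqrt(50471)*I/810 — point (2449/810 + 17*sqrt(50471)*I/810, 91/144 - sqrt(50471)*I/144).
  x_2 = 91/144 + sqrt(50471)*I/144: the earlier basis element becomes x_1 - 2449/810 + 17*sqrt(50471)*I/810 = 0, giving x_1 = 2449/810 - 17*sqrt(50471)*I/810 — point (2449/810 - 17*sqrt(50471)*I/810, 91/144 + sqrt(50471)*I/144).
Check: every point annihilates each of the original generators.
Zero-dimensionality of the ideal guarantees finitely many solutions over ℂ.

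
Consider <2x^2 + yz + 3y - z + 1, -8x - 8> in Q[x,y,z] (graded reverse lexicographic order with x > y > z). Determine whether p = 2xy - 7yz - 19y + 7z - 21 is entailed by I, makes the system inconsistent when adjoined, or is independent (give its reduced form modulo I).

First compute the reduced Gröbner basis of I by Buchberger's algorithm.
f_1 = 2x^2 + yz + 3y - z + 1, LT = x^2.
f_2 = -8x - 8, LT = x.

S(f_1,f_2): lcm = x^2. S = 1/2yz - x + 3/2y - 1/2z + 1/2.
  reduce S modulo (f_1, f_2):
  remainder 1/2yz + 3/2y - 1/2z + 3/2 ≠ 0; add h_3 = 1/2yz + 3/2y - 1/2z + 3/2 to the basis.

The other S-polynomials (S(f_1,h_3), S(f_2,h_3)) all reduce to 0 modulo the current basis, so we have a Gröbner basis.
Inter-reduce: drop elements whose leading term is divisible by another's, tail-reduce, and make monic.
Reduced Gröbner basis: {yz + 3y - z + 3, x + 1}.
Label its elements g_1 = yz + 3y - z + 3, g_2 = x + 1.

Reduce p = 2xy - 7yz - 19y + 7z - 21 modulo G:
  leading term xy: subtract (2y)·g_2 from 2xy - 7yz - 19y + 7z - 21 → -7yz - 21y + 7z - 21
  leading term yz: subtract (-7)·g_1 from -7yz - 21y + 7z - 21 → 0
  normal form = 0.
Since the normal form is 0, p ∈ I.

2xy - 7yz - 19y + 7z - 21 lies in I (it reduces to 0).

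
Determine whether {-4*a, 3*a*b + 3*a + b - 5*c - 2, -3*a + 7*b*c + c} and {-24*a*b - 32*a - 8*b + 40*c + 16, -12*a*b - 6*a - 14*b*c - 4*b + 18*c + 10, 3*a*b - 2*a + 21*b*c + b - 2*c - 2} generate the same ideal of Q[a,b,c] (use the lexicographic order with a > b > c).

No, the ideals differ.

For a fixed monomial order, each ideal has a unique reduced Gröbner basis; comparing bases decides equality.
Buchberger on the first generating set:
f_1 = -4*a, LT = a.
f_2 = 3*a*b + 3*a + b - 5*c - 2, LT = a*b.
f_3 = -3*a + 7*b*c + c, LT = a.

S(f_1,f_2): lcm = a*b. S = -a - 1/3*b + 5/3*c + 2/3.
  reduce S modulo (f_1, f_2, f_3):
  remainder -1/3*b + 5/3*c + 2/3 ≠ 0; add g_4 = -1/3*b + 5/3*c + 2/3 to the basis.

S(f_1,f_3): lcm = a. S = 7/3*b*c + 1/3*c.
  reduce S modulo (f_1, f_2, f_3, g_4):
  remainder 35/3*c**2 + 5*c ≠ 0; add g_5 = 35/3*c**2 + 5*c to the basis.

The other S-polynomials (S(f_2,f_3), S(f_1,g_4), S(f_2,g_4), S(f_3,g_4), S(f_1,g_5), S(f_2,g_5), S(f_3,g_5), S(g_4,g_5)) all reduce to 0 modulo the current basis, so we have a Gröbner basis.
Inter-reduce: drop elements whose leading term is divisible by another's, tail-reduce, and make monic.
Reduced Gröbner basis: {a, b - 5*c - 2, c**2 + 3/7*c}.

Buchberger on the second generating set:
h_1 = -24*a*b - 32*a - 8*b + 40*c + 16, LT = a*b.
h_2 = -12*a*b - 6*a - 14*b*c - 4*b + 18*c + 10, LT = a*b.
h_3 = 3*a*b - 2*a + 21*b*c + b - 2*c - 2, LT = a*b.

S(h_1,h_2): lcm = a*b. S = 5/6*a - 7/6*b*c - 1/6*c + 1/6.
  reduce S modulo (h_1, h_2, h_3):
  remainder 5/6*a - 7/6*b*c - 1/6*c + 1/6 ≠ 0; add k_4 = 5/6*a - 7/6*b*c - 1/6*c + 1/6 to the basis.

S(h_1,h_3): lcm = a*b. S = 2*a - 7*b*c - c.
  reduce S modulo (h_1, h_2, h_3, k_4):
  remainder -21/5*b*c - 3/5*c - 2/5 ≠ 0; add k_5 = -21/5*b*c - 3/5*c - 2/5 to the basis.

S(h_1,k_4): lcm = a*b. S = 4/3*a + 7/5*b**2*c + 1/5*b*c + 2/15*b - 5/3*c - 2/3.
  reduce S modulo (h_1, h_2, h_3, k_4, k_5):
  remainder -5/3*c - 10/9 ≠ 0; add k_6 = -5/3*c - 10/9 to the basis.

S(k_5,k_6): lcm = b*c. S = -2/3*b + 1/7*c + 2/21.
  reduce S modulo (h_1, h_2, h_3, k_4, k_5, k_6):
  remainder -2/3*b ≠ 0; add k_7 = -2/3*b to the basis.

The other S-polynomials (S(h_2,h_3), S(h_2,k_4), S(h_3,k_4), S(h_1,k_5), S(h_2,k_5), S(h_3,k_5), S(k_4,k_5), S(h_1,k_6), S(h_2,k_6), S(h_3,k_6), S(k_4,k_6), S(h_1,k_7), S(h_2,k_7), S(h_3,k_7), S(k_4,k_7), S(k_5,k_7), S(k_6,k_7)) all reduce to 0 modulo the current basis, so we have a Gröbner basis.
Inter-reduce: drop elements whose leading term is divisible by another's, tail-reduce, and make monic.
Reduced Gröbner basis: {a + 1/3, b, c + 2/3}.

These differ, so the ideals are not equal.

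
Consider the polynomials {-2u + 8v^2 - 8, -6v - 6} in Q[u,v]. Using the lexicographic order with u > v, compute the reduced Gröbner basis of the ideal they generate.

G = {u, v + 1}

f_1 = -2u + 8v^2 - 8, LT = u.
f_2 = -6v - 6, LT = v.

The S-polynomials (S(f_1,f_2)) all reduce to 0 modulo the current basis, so we have a Gröbner basis.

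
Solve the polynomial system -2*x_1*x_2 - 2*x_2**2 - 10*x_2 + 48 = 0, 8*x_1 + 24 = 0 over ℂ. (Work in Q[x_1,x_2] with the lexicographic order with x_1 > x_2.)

Compute a lex Gröbner basis by Buchberger's algorithm.
f_1 = -2*x_1*x_2 - 2*x_2**2 - 10*x_2 + 48, LT = x_1*x_2.
f_2 = 8*x_1 + 24, LT = x_1.

S(f_1,f_2): lcm = x_1*x_2. S = x_2**2 + 2*x_2 - 24.
  reduce S modulo (f_1, f_2):
  remainder x_2**2 + 2*x_2 - 24 ≠ 0; add h_3 = x_2**2 + 2*x_2 - 24 to the basis.

The other S-polynomials (S(f_1,h_3), S(f_2,h_3)) all reduce to 0 modulo the current basis, so we have a Gröbner basis.
Inter-reduce: drop elements whose leading term is divisible by another's, tail-reduce, and make monic.
Reduced Gröbner basis: {x_1 + 3, x_2**2 + 2*x_2 - 24}.

Elimination: the polynomial x_2**2 + 2*x_2 - 24 lies in the elimination ideal for x_2, so x_2 ∈ {-6, 4}. For each such x_2, the remaining basis elements (now univariate) give the rest of the solution.
  x_2 = -6: the earlier basis element becomes x_1 + 3 = 0, giving x_1 = -3 — point (-3, -6).
  x_2 = 4: the earlier basis element becomes x_1 + 3 = 0, giving x_1 = -3 — point (-3, 4).
Zero-dimensionality of the ideal guarantees finitely many solutions over ℂ.

{(-3, -6), (-3, 4)}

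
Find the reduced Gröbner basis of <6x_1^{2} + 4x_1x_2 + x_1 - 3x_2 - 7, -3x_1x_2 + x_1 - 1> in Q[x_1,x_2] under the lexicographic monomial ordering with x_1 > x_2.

G = {x_1 + \tfrac{3}{2}x_2^{2} + \tfrac{11}{3}x_2 - 1, x_2^{3} + \tfrac{19}{9}x_2^{2} - \tfrac{40}{27}x_2}

f_1 = 6x_1^{2} + 4x_1x_2 + x_1 - 3x_2 - 7, LT = x_1^{2}.
f_2 = -3x_1x_2 + x_1 - 1, LT = x_1x_2.

S(f_1,f_2): lcm = x_1^{2}x_2. S = \tfrac{1}{3}x_1^{2} + \tfrac{2}{3}x_1x_2^{2} + \tfrac{1}{6}x_1x_2 - \tfrac{1}{3}x_1 - \tfrac{1}{2}x_2^{2} - \tfrac{7}{6}x_2.
  leading term x_1^{2}: subtract (\tfrac{1}{18})·f_1 from \tfrac{1}{3}x_1^{2} + \tfrac{2}{3}x_1x_2^{2} + \tfrac{1}{6}x_1x_2 - \tfrac{1}{3}x_1 - \tfrac{1}{2}x_2^{2} - \tfrac{7}{6}x_2 → \tfrac{2}{3}x_1x_2^{2} - \tfrac{1}{18}x_1x_2 - \tfrac{7}{18}x_1 - \tfrac{1}{2}x_2^{2} - x_2 + \tfrac{7}{18}
  leading term x_1x_2^{2}: subtract (-\tfrac{2}{9}x_2)·f_2 from \tfrac{2}{3}x_1x_2^{2} - \tfrac{1}{18}x_1x_2 - \tfrac{7}{18}x_1 - \tfrac{1}{2}x_2^{2} - x_2 + \tfrac{7}{18} → \tfrac{1}{6}x_1x_2 - \tfrac{7}{18}x_1 - \tfrac{1}{2}x_2^{2} - \tfrac{11}{9}x_2 + \tfrac{7}{18}
  leading term x_1x_2: subtract (-\tfrac{1}{18})·f_2 from \tfrac{1}{6}x_1x_2 - \tfrac{7}{18}x_1 - \tfrac{1}{2}x_2^{2} - \tfrac{11}{9}x_2 + \tfrac{7}{18} → -\tfrac{1}{3}x_1 - \tfrac{1}{2}x_2^{2} - \tfrac{11}{9}x_2 + \tfrac{1}{3}
  leading term x_1: no divisor's leading term divides it; move -\tfrac{1}{3}x_1 to the remainder.
  leading term x_2^{2}: no divisor's leading term divides it; move -\tfrac{1}{2}x_2^{2} to the remainder.
  leading term x_2: no divisor's leading term divides it; move -\tfrac{11}{9}x_2 to the remainder.
  leading term 1: no divisor's leading term divides it; move \tfrac{1}{3} to the remainder.
  remainder -\tfrac{1}{3}x_1 - \tfrac{1}{2}x_2^{2} - \tfrac{11}{9}x_2 + \tfrac{1}{3} ≠ 0; add g_3 = -\tfrac{1}{3}x_1 - \tfrac{1}{2}x_2^{2} - \tfrac{11}{9}x_2 + \tfrac{1}{3} to the basis.

S(f_1,g_3): lcm = x_1^{2}. S = -\tfrac{3}{2}x_1x_2^{2} - 3x_1x_2 + \tfrac{7}{6}x_1 - \tfrac{1}{2}x_2 - \tfrac{7}{6}.
  leading term x_1x_2^{2}: subtract (\tfrac{1}{2}x_2)·f_2 from -\tfrac{3}{2}x_1x_2^{2} - 3x_1x_2 + \tfrac{7}{6}x_1 - \tfrac{1}{2}x_2 - \tfrac{7}{6} → -\tfrac{7}{2}x_1x_2 + \tfrac{7}{6}x_1 - \tfrac{7}{6}
  leading term x_1x_2: subtract (\tfrac{7}{6})·f_2 from -\tfrac{7}{2}x_1x_2 + \tfrac{7}{6}x_1 - \tfrac{7}{6} → 0
  remainder 0.

S(f_2,g_3): lcm = x_1x_2. S = -\tfrac{1}{3}x_1 - \tfrac{3}{2}x_2^{3} - \tfrac{11}{3}x_2^{2} + x_2 + \tfrac{1}{3}.
  leading term x_1: subtract (1)·g_3 from -\tfrac{1}{3}x_1 - \tfrac{3}{2}x_2^{3} - \tfrac{11}{3}x_2^{2} + x_2 + \tfrac{1}{3} → -\tfrac{3}{2}x_2^{3} - \tfrac{19}{6}x_2^{2} + \tfrac{20}{9}x_2
  leading term x_2^{3}: no divisor's leading term divides it; move -\tfrac{3}{2}x_2^{3} to the remainder.
  leading term x_2^{2}: no divisor's leading term divides it; move -\tfrac{19}{6}x_2^{2} to the remainder.
  leading term x_2: no divisor's leading term divides it; move \tfrac{20}{9}x_2 to the remainder.
  remainder -\tfrac{3}{2}x_2^{3} - \tfrac{19}{6}x_2^{2} + \tfrac{20}{9}x_2 ≠ 0; add g_4 = -\tfrac{3}{2}x_2^{3} - \tfrac{19}{6}x_2^{2} + \tfrac{20}{9}x_2 to the basis.

S(f_1,g_4): leading monomials are coprime, so the S-polynomial reduces to 0 (Buchberger's first criterion).
S(f_2,g_4): lcm = x_1x_2^{3}. S = -\tfrac{22}{9}x_1x_2^{2} + \tfrac{40}{27}x_1x_2 + \tfrac{1}{3}x_2^{2}.
  leading term x_1x_2^{2}: subtract (\tfrac{22}{27}x_2)·f_2 from -\tfrac{22}{9}x_1x_2^{2} + \tfrac{40}{27}x_1x_2 + \tfrac{1}{3}x_2^{2} → \tfrac{2}{3}x_1x_2 + \tfrac{1}{3}x_2^{2} + \tfrac{22}{27}x_2
  leading term x_1x_2: subtract (-\tfrac{2}{9})·f_2 from \tfrac{2}{3}x_1x_2 + \tfrac{1}{3}x_2^{2} + \tfrac{22}{27}x_2 → \tfrac{2}{9}x_1 + \tfrac{1}{3}x_2^{2} + \tfrac{22}{27}x_2 - \tfrac{2}{9}
  leading term x_1: subtract (-\tfrac{2}{3})·g_3 from \tfrac{2}{9}x_1 + \tfrac{1}{3}x_2^{2} + \tfrac{22}{27}x_2 - \tfrac{2}{9} → 0
  remainder 0.

S(g_3,g_4): leading monomials are coprime, so the S-polynomial reduces to 0 (Buchberger's first criterion).
Every S-polynomial of the final basis reduces to 0, so we have a Gröbner basis.
Inter-reduce: drop elements whose leading term is divisible by another's, tail-reduce, and make monic.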